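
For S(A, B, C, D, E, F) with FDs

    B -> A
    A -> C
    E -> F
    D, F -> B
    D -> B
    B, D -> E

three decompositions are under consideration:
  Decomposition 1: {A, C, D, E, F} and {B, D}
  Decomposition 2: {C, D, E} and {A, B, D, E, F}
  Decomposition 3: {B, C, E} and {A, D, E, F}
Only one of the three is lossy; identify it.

Decomposition 1: common = {D}, closure = {A, B, C, D, E, F} → lossless.
Decomposition 2: common = {D, E}, closure = {A, B, C, D, E, F} → lossless.
Decomposition 3: common = {E}, closure = {E, F} → lossy.

Decomposition 3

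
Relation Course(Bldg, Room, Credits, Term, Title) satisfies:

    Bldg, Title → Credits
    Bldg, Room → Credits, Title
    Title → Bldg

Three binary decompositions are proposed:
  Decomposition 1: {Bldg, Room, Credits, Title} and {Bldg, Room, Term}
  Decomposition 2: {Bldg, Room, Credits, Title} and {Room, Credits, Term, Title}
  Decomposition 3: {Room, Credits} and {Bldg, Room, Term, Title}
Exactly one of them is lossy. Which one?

Decomposition 3

Decomposition 1: common = {Bldg, Room}, closure = {Bldg, Room, Credits, Title} → lossless.
Decomposition 2: common = {Room, Credits, Title}, closure = {Bldg, Room, Credits, Title} → lossless.
Decomposition 3: common = {Room}, closure = {Room} → lossy.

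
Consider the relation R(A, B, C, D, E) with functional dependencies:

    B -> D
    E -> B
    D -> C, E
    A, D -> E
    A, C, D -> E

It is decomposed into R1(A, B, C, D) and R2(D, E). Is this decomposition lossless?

Common attributes: R1 ∩ R2 = {D}.
Closure of {D}: D → C, E applies, adding C, E; E → B applies, adding B. So (D)⁺ = {B, C, D, E}.
This closure contains every attribute of R2, so R1 ∩ R2 → R2. The join is lossless.

Yes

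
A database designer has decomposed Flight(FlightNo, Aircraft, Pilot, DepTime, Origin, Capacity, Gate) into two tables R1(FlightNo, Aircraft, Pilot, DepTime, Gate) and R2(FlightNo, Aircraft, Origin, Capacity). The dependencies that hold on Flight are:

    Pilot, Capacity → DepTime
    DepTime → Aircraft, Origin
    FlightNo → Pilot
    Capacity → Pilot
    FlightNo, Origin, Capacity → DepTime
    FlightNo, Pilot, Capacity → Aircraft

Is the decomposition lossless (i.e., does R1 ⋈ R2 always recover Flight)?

No

Common attributes: R1 ∩ R2 = {FlightNo, Aircraft}.
Closure of {FlightNo, Aircraft}: FlightNo → Pilot applies, adding Pilot. So (FlightNo, Aircraft)⁺ = {FlightNo, Aircraft, Pilot}.
The closure contains neither all of R1 = {FlightNo, Aircraft, Pilot, DepTime, Gate} nor all of R2 = {FlightNo, Aircraft, Origin, Capacity}, so the common attributes are not a superkey of either fragment. The join is lossy.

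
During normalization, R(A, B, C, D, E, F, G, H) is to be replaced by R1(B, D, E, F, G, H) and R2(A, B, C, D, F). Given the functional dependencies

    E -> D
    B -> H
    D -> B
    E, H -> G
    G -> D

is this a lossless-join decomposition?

No

Common attributes: R1 ∩ R2 = {B, D, F}.
Closure of {B, D, F}: B → H applies, adding H. So (B, D, F)⁺ = {B, D, F, H}.
The closure contains neither all of R1 = {B, D, E, F, G, H} nor all of R2 = {A, B, C, D, F}, so the common attributes are not a superkey of either fragment. The join is lossy.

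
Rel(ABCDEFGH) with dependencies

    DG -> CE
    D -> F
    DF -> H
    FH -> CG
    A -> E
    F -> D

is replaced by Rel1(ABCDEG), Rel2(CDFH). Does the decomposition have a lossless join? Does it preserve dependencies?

lossless and dependency-preserving

Lossless test: (CD)⁺ = {CDEFGH}, which contains all of one fragment — lossless.
Dependency preservation: FH → CG is not contained in any single fragment, but the restricted closure of its left-hand side across the fragments still reaches the right-hand side; the remaining FDs each lie inside some fragment. All dependencies are preserved.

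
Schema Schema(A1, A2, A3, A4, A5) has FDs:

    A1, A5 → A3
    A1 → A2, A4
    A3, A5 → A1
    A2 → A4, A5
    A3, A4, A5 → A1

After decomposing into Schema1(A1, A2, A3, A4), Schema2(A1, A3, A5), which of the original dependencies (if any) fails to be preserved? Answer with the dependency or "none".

A2 → A4, A5

Check A2 → A4, A5: no single fragment contains all of {A2, A4, A5}, and the restricted closure of {A2} across the fragments never reaches {A4, A5}.
A1, A5 → A3 is preserved.
A1 → A2, A4 is preserved.
A3, A5 → A1 is preserved.
A3, A4, A5 → A1 is preserved.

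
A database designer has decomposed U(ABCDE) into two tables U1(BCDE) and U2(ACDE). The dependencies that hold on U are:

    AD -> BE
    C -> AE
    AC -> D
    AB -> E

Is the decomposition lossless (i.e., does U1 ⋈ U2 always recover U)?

Common attributes: U1 ∩ U2 = {CDE}.
Closure of {CDE}: C → AE applies, adding A; AD → BE applies, adding B. So (CDE)⁺ = {ABCDE}.
This closure contains every attribute of U1, so U1 ∩ U2 → U1. The join is lossless.

Yes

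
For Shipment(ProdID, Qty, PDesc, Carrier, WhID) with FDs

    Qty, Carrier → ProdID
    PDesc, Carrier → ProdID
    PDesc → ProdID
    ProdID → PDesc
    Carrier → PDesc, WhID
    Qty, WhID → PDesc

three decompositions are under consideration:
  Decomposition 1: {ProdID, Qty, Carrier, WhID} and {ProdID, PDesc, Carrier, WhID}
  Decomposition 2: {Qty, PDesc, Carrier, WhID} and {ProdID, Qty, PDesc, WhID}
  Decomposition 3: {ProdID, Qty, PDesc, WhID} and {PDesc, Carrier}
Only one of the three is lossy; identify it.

Decomposition 3

Decomposition 1: common = {ProdID, Carrier, WhID}, closure = {ProdID, PDesc, Carrier, WhID} → lossless.
Decomposition 2: common = {Qty, PDesc, WhID}, closure = {ProdID, Qty, PDesc, WhID} → lossless.
Decomposition 3: common = {PDesc}, closure = {ProdID, PDesc} → lossy.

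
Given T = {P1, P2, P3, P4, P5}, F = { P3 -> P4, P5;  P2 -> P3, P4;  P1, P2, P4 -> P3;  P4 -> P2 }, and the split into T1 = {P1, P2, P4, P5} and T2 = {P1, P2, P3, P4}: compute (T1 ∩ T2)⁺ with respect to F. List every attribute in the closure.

T1 ∩ T2 = {P1, P2, P4}.
P2 → P3, P4 applies, adding P3
P3 → P4, P5 applies, adding P5
Closure: {P1, P2, P3, P4, P5}.

P1, P2, P3, P4, P5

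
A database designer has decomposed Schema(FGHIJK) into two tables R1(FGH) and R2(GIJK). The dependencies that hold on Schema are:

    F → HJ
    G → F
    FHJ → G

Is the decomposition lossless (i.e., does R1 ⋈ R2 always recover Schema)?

Yes

Common attributes: R1 ∩ R2 = {G}.
Closure of {G}: G → F applies, adding F; F → HJ applies, adding HJ. So (G)⁺ = {FGHJ}.
This closure contains every attribute of R1, so R1 ∩ R2 → R1. The join is lossless.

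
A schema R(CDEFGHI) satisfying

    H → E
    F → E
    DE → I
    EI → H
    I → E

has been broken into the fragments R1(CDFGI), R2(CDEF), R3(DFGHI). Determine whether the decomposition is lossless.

Chase test. Columns are CDEFGHI; row i has aⱼ where attribute j ∈ Ri, else bᵢⱼ.
Initial tableau (one row per fragment):
  row 1: a1 a2 b13 a4 a5 b16 a7
  row 2: a1 a2 a3 a4 b25 b26 b27
  row 3: b31 a2 b33 a4 a5 a6 a7
Rows 1 and 2 agree on F; apply F→E and equate their E entries.
Rows 1 and 3 agree on F; apply F→E and equate their E entries.
Rows 1 and 2 agree on DE; apply DE→I and equate their I entries.
Rows 1 and 2 agree on EI; apply EI→H and equate their H entries.
Rows 1 and 3 agree on EI; apply EI→H and equate their H entries.
Row 1 is now all distinguished symbols — the join is lossless.

Yes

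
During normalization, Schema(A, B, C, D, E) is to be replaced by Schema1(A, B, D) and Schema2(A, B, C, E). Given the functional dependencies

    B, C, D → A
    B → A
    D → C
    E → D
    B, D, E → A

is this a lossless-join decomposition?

No

Common attributes: Schema1 ∩ Schema2 = {A, B}.
No dependency enlarges {A, B}, so (A, B)⁺ = {A, B}.
The closure contains neither all of Schema1 = {A, B, D} nor all of Schema2 = {A, B, C, E}, so the common attributes are not a superkey of either fragment. The join is lossy.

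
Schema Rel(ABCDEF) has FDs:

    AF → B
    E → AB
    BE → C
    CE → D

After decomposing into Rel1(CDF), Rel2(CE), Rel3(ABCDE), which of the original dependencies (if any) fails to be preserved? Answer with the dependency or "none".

AF → B

Check AF → B: no single fragment contains all of {ABF}, and the restricted closure of {AF} across the fragments never reaches {B}.
E → AB is preserved.
BE → C is preserved.
CE → D is preserved.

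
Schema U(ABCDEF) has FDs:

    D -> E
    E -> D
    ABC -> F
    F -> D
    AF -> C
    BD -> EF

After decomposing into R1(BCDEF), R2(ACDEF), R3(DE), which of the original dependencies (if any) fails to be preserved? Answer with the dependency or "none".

Check ABC → F: no single fragment contains all of {ABCF}, and the restricted closure of {ABC} across the fragments never reaches {F}.
D → E is preserved.
E → D is preserved.
F → D is preserved.
AF → C is preserved.
BD → EF is preserved.

ABC -> F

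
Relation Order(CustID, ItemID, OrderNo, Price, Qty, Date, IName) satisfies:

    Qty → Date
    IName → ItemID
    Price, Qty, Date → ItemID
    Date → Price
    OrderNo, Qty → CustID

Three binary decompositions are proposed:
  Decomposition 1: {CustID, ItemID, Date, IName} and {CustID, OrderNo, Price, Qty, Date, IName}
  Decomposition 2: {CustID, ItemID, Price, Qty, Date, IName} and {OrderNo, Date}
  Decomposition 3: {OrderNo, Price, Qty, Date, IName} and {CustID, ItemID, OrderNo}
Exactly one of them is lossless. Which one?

Decomposition 1

Decomposition 1: common = {CustID, Date, IName}, closure = {CustID, ItemID, Price, Date, IName} → lossless.
Decomposition 2: common = {Date}, closure = {Price, Date} → lossy.
Decomposition 3: common = {OrderNo}, closure = {OrderNo} → lossy.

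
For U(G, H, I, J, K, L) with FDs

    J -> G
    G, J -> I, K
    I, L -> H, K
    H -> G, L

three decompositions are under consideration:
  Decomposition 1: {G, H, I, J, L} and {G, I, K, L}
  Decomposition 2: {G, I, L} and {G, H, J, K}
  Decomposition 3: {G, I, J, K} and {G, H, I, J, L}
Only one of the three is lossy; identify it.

Decomposition 2

Decomposition 1: common = {G, I, L}, closure = {G, H, I, K, L} → lossless.
Decomposition 2: common = {G}, closure = {G} → lossy.
Decomposition 3: common = {G, I, J}, closure = {G, I, J, K} → lossless.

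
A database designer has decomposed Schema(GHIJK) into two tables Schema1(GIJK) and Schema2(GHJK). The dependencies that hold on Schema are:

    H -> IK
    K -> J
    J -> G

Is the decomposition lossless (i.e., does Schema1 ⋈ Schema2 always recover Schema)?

Common attributes: Schema1 ∩ Schema2 = {GJK}.
No dependency enlarges {GJK}, so (GJK)⁺ = {GJK}.
The closure contains neither all of Schema1 = {GIJK} nor all of Schema2 = {GHJK}, so the common attributes are not a superkey of either fragment. The join is lossy.

No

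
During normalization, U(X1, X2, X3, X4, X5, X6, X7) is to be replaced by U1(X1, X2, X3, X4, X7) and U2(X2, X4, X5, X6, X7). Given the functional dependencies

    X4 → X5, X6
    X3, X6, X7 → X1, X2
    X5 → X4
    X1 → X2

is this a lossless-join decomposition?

Yes

Common attributes: U1 ∩ U2 = {X2, X4, X7}.
Closure of {X2, X4, X7}: X4 → X5, X6 applies, adding X5, X6. So (X2, X4, X7)⁺ = {X2, X4, X5, X6, X7}.
This closure contains every attribute of U2, so U1 ∩ U2 → U2. The join is lossless.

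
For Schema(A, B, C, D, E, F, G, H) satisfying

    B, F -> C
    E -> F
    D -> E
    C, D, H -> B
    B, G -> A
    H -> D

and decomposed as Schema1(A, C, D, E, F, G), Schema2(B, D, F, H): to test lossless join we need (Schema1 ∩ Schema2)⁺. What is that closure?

Schema1 ∩ Schema2 = {D, F}.
D → E applies, adding E
Closure: {D, E, F}.

D, E, F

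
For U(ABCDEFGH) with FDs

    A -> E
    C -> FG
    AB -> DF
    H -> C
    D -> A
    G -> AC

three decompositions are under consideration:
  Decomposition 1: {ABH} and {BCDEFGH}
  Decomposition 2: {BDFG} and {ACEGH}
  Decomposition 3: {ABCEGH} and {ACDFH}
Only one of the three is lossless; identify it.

Decomposition 1

Decomposition 1: common = {BH}, closure = {ABCDEFGH} → lossless.
Decomposition 2: common = {G}, closure = {ACEFG} → lossy.
Decomposition 3: common = {ACH}, closure = {ACEFGH} → lossy.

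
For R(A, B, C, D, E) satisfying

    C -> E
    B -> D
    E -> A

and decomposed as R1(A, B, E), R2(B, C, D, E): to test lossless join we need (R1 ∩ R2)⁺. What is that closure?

R1 ∩ R2 = {B, E}.
B → D applies, adding D
E → A applies, adding A
Closure: {A, B, D, E}.

A, B, D, E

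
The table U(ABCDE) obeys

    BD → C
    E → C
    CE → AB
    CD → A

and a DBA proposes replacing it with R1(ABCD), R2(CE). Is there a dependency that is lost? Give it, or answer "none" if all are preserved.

Check CE → AB: no single fragment contains all of {ABCE}, and the restricted closure of {CE} across the fragments never reaches {AB}.
BD → C is preserved.
E → C is preserved.
CD → A is preserved.

CE → AB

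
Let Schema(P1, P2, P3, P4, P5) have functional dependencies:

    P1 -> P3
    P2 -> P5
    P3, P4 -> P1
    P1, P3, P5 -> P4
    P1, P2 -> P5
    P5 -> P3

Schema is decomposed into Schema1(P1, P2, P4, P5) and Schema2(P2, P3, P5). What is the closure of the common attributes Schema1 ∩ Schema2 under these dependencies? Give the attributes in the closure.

P2, P3, P5

Schema1 ∩ Schema2 = {P2, P5}.
P5 → P3 applies, adding P3
Closure: {P2, P3, P5}.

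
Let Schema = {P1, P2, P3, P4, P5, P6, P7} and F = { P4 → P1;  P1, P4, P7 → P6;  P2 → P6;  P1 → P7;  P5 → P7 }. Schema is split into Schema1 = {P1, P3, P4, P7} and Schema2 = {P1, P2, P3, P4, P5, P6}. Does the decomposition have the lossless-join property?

Yes

Common attributes: Schema1 ∩ Schema2 = {P1, P3, P4}.
Closure of {P1, P3, P4}: P1 → P7 applies, adding P7; P1, P4, P7 → P6 applies, adding P6. So (P1, P3, P4)⁺ = {P1, P3, P4, P6, P7}.
This closure contains every attribute of Schema1, so Schema1 ∩ Schema2 → Schema1. The join is lossless.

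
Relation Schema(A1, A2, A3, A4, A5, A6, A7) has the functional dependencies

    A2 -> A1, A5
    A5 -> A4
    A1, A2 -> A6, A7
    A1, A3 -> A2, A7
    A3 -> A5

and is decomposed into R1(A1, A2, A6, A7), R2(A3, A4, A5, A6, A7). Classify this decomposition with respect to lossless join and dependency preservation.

lossy and not dependency-preserving

Lossless test: (A6, A7)⁺ = {A6, A7}, which is a superkey of neither fragment — lossy.
Dependency preservation: the restricted closure of {A2} across the fragments never reaches {A1, A5}, so A2 → A1, A5 cannot be enforced without a join — not preserved.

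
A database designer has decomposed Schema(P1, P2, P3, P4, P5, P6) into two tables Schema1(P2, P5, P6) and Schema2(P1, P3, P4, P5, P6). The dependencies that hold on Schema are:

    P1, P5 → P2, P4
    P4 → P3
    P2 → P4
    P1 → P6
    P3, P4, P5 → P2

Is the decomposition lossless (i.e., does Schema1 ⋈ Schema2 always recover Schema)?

Common attributes: Schema1 ∩ Schema2 = {P5, P6}.
No dependency enlarges {P5, P6}, so (P5, P6)⁺ = {P5, P6}.
The closure contains neither all of Schema1 = {P2, P5, P6} nor all of Schema2 = {P1, P3, P4, P5, P6}, so the common attributes are not a superkey of either fragment. The join is lossy.

No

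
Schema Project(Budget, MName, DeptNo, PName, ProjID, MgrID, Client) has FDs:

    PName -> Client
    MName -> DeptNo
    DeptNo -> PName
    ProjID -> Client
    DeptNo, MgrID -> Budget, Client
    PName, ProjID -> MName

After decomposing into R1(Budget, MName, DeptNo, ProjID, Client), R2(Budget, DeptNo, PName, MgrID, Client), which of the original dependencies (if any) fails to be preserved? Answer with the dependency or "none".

PName, ProjID -> MName

Check PName, ProjID → MName: no single fragment contains all of {MName, PName, ProjID}, and the restricted closure of {PName, ProjID} across the fragments never reaches {MName}.
PName → Client is preserved.
MName → DeptNo is preserved.
DeptNo → PName is preserved.
ProjID → Client is preserved.
DeptNo, MgrID → Budget, Client is preserved.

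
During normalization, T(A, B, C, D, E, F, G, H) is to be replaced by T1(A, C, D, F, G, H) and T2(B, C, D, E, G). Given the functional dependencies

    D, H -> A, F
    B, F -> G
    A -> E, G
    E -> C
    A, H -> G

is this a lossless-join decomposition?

Common attributes: T1 ∩ T2 = {C, D, G}.
No dependency enlarges {C, D, G}, so (C, D, G)⁺ = {C, D, G}.
The closure contains neither all of T1 = {A, C, D, F, G, H} nor all of T2 = {B, C, D, E, G}, so the common attributes are not a superkey of either fragment. The join is lossy.

No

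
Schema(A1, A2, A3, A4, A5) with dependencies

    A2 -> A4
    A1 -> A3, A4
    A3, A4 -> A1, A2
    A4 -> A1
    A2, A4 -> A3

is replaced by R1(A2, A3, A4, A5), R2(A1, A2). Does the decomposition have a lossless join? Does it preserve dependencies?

lossless and dependency-preserving

Lossless test: (A2)⁺ = {A1, A2, A3, A4}, which contains all of one fragment — lossless.
Dependency preservation: A1 → A3, A4; A3, A4 → A1, A2; A4 → A1 are not contained in any single fragment, but the restricted closure of each left-hand side across the fragments still reaches the right-hand side; the remaining FDs each lie inside some fragment. All dependencies are preserved.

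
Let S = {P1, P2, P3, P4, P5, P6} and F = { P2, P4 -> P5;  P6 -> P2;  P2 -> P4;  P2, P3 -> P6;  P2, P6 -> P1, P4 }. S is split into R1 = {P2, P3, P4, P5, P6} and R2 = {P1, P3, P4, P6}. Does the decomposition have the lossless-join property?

Yes

Common attributes: R1 ∩ R2 = {P3, P4, P6}.
Closure of {P3, P4, P6}: P6 → P2 applies, adding P2; P2, P6 → P1, P4 applies, adding P1; P2, P4 → P5 applies, adding P5. So (P3, P4, P6)⁺ = {P1, P2, P3, P4, P5, P6}.
This closure contains every attribute of R1, so R1 ∩ R2 → R1. The join is lossless.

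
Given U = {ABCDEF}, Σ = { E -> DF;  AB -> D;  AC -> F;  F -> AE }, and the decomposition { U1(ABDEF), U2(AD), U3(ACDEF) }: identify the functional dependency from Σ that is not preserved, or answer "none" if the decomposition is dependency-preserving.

none

E → DF lies within U1.
AB → D lies within U1.
AC → F lies within U3.
F → AE lies within U1.
Every dependency is enforceable on the fragments, so the decomposition is dependency-preserving.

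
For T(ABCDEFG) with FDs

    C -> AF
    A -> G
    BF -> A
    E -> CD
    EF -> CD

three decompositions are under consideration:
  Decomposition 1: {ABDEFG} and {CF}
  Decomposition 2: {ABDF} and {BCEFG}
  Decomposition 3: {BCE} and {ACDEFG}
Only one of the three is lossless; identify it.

Decomposition 3

Decomposition 1: common = {F}, closure = {F} → lossy.
Decomposition 2: common = {BF}, closure = {ABFG} → lossy.
Decomposition 3: common = {CE}, closure = {ACDEFG} → lossless.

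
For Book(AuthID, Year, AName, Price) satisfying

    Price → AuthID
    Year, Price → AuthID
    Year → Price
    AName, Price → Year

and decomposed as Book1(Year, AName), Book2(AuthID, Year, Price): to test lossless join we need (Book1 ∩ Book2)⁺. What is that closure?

AuthID, Year, Price

Book1 ∩ Book2 = {Year}.
Year → Price applies, adding Price
Price → AuthID applies, adding AuthID
Closure: {AuthID, Year, Price}.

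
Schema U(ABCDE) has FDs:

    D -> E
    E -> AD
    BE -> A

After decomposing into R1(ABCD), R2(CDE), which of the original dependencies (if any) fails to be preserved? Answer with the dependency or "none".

none

D → E lies within R2.
E → AD: restricted closure across fragments reaches AD.
BE → A: restricted closure across fragments reaches A.
Every dependency is enforceable on the fragments, so the decomposition is dependency-preserving.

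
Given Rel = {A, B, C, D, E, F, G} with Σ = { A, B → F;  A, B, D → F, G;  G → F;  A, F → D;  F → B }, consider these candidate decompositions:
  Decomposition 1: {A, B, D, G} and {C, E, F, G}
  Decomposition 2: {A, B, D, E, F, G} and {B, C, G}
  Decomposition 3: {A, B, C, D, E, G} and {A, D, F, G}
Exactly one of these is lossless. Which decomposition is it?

Decomposition 3

Decomposition 1: common = {G}, closure = {B, F, G} → lossy.
Decomposition 2: common = {B, G}, closure = {B, F, G} → lossy.
Decomposition 3: common = {A, D, G}, closure = {A, B, D, F, G} → lossless.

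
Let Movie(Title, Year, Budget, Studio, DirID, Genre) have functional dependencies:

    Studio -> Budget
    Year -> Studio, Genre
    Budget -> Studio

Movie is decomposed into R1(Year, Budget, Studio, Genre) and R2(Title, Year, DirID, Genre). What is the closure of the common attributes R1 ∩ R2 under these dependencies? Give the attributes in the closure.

Year, Budget, Studio, Genre

R1 ∩ R2 = {Year, Genre}.
Year → Studio, Genre applies, adding Studio
Studio → Budget applies, adding Budget
Closure: {Year, Budget, Studio, Genre}.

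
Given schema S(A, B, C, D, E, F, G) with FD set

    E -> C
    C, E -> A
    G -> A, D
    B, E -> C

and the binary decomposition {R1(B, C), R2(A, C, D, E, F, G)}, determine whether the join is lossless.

No

Common attributes: R1 ∩ R2 = {C}.
No dependency enlarges {C}, so (C)⁺ = {C}.
The closure contains neither all of R1 = {B, C} nor all of R2 = {A, C, D, E, F, G}, so the common attributes are not a superkey of either fragment. The join is lossy.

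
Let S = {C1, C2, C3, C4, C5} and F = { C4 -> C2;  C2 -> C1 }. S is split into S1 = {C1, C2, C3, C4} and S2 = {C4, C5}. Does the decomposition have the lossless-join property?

No

Common attributes: S1 ∩ S2 = {C4}.
Closure of {C4}: C4 → C2 applies, adding C2; C2 → C1 applies, adding C1. So (C4)⁺ = {C1, C2, C4}.
The closure contains neither all of S1 = {C1, C2, C3, C4} nor all of S2 = {C4, C5}, so the common attributes are not a superkey of either fragment. The join is lossy.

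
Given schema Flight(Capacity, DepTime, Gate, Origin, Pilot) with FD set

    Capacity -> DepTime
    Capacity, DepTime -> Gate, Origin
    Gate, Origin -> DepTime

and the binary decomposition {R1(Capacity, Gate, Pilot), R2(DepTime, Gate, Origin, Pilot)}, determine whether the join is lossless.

Common attributes: R1 ∩ R2 = {Gate, Pilot}.
No dependency enlarges {Gate, Pilot}, so (Gate, Pilot)⁺ = {Gate, Pilot}.
The closure contains neither all of R1 = {Capacity, Gate, Pilot} nor all of R2 = {DepTime, Gate, Origin, Pilot}, so the common attributes are not a superkey of either fragment. The join is lossy.

No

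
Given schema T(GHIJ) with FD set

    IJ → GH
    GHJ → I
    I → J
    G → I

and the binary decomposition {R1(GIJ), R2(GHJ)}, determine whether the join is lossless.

Common attributes: R1 ∩ R2 = {GJ}.
Closure of {GJ}: G → I applies, adding I; IJ → GH applies, adding H. So (GJ)⁺ = {GHIJ}.
This closure contains every attribute of R1, so R1 ∩ R2 → R1. The join is lossless.

Yes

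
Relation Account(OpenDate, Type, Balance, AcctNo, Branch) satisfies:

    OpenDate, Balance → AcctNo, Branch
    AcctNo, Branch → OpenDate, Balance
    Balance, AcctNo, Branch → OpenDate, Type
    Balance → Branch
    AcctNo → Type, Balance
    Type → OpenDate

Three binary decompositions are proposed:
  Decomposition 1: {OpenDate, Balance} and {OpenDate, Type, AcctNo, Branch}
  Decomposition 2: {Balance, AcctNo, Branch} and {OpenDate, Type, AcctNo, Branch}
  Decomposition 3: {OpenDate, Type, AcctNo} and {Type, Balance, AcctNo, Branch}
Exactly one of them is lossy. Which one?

Decomposition 1

Decomposition 1: common = {OpenDate}, closure = {OpenDate} → lossy.
Decomposition 2: common = {AcctNo, Branch}, closure = {OpenDate, Type, Balance, AcctNo, Branch} → lossless.
Decomposition 3: common = {Type, AcctNo}, closure = {OpenDate, Type, Balance, AcctNo, Branch} → lossless.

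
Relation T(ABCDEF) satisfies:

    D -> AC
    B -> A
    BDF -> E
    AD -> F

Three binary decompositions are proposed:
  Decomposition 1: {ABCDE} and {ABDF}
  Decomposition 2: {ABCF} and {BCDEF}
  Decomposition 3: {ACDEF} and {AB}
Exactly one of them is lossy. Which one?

Decomposition 1: common = {ABD}, closure = {ABCDEF} → lossless.
Decomposition 2: common = {BCF}, closure = {ABCF} → lossless.
Decomposition 3: common = {A}, closure = {A} → lossy.

Decomposition 3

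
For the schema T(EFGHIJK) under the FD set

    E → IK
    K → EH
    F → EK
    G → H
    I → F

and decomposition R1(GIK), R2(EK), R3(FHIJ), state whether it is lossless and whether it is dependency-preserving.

Lossless test (chase): Rows 1 and 2 agree on K; apply K→EH and equate their EH entries. Rows 1 and 3 agree on I; apply I→F and equate their F entries. Rows 1 and 2 agree on E; apply E→IK and equate their IK entries. Rows 1 and 3 agree on F; apply F→EK and equate their EK entries. Rows 1 and 2 agree on I; apply I→F and equate their F entries. Rows 1 and 3 agree on K; apply K→EH and equate their EH entries. No row becomes fully distinguished — the join is lossy.
Dependency preservation: the restricted closure of {G} across the fragments never reaches {H}, so G → H cannot be enforced without a join — not preserved.

lossy and not dependency-preserving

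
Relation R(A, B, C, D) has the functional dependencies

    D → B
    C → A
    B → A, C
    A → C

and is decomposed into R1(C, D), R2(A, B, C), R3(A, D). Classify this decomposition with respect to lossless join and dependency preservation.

lossy and not dependency-preserving

Lossless test (chase): Rows 1 and 3 agree on D; apply D→B and equate their B entries. Rows 1 and 2 agree on C; apply C→A and equate their A entries. Rows 1 and 3 agree on B; apply B→A, C and equate their A, C entries. No row becomes fully distinguished — the join is lossy.
Dependency preservation: the restricted closure of {D} across the fragments never reaches {B}, so D → B cannot be enforced without a join — not preserved.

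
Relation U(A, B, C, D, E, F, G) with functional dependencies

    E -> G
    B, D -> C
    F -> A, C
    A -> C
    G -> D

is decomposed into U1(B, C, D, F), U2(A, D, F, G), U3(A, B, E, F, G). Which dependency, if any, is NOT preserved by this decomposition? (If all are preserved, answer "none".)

Check A → C: no single fragment contains all of {A, C}, and the restricted closure of {A} across the fragments never reaches {C}.
E → G is preserved.
B, D → C is preserved.
F → A, C is preserved.
G → D is preserved.

A -> C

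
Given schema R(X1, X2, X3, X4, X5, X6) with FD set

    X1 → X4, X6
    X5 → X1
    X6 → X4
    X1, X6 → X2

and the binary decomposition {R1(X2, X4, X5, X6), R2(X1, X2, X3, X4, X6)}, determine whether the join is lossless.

No

Common attributes: R1 ∩ R2 = {X2, X4, X6}.
No dependency enlarges {X2, X4, X6}, so (X2, X4, X6)⁺ = {X2, X4, X6}.
The closure contains neither all of R1 = {X2, X4, X5, X6} nor all of R2 = {X1, X2, X3, X4, X6}, so the common attributes are not a superkey of either fragment. The join is lossy.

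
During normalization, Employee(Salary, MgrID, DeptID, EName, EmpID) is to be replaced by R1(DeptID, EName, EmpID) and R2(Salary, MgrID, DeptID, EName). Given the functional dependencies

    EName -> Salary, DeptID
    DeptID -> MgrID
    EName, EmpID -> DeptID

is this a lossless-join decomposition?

Yes

Common attributes: R1 ∩ R2 = {DeptID, EName}.
Closure of {DeptID, EName}: EName → Salary, DeptID applies, adding Salary; DeptID → MgrID applies, adding MgrID. So (DeptID, EName)⁺ = {Salary, MgrID, DeptID, EName}.
This closure contains every attribute of R2, so R1 ∩ R2 → R2. The join is lossless.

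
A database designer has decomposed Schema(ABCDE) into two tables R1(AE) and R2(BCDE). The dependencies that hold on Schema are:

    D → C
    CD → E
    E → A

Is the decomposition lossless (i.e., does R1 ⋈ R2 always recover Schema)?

Common attributes: R1 ∩ R2 = {E}.
Closure of {E}: E → A applies, adding A. So (E)⁺ = {AE}.
This closure contains every attribute of R1, so R1 ∩ R2 → R1. The join is lossless.

Yes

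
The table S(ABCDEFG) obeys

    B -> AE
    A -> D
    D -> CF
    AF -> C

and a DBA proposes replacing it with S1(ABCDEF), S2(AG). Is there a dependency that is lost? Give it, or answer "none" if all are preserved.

B → AE lies within S1.
A → D lies within S1.
D → CF lies within S1.
AF → C lies within S1.
Every dependency is enforceable on the fragments, so the decomposition is dependency-preserving.

none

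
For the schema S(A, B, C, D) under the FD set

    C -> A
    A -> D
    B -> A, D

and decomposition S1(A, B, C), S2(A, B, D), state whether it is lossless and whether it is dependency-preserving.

Lossless test: (A, B)⁺ = {A, B, D}, which contains all of one fragment — lossless.
Dependency preservation: every FD's attributes lie within a single fragment, so each can be enforced locally — preserved.

lossless and dependency-preserving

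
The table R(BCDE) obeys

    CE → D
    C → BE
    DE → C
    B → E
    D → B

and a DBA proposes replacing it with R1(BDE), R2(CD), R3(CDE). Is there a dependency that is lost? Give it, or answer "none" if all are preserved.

none

CE → D lies within R3.
C → BE: restricted closure across fragments reaches BE.
DE → C lies within R3.
B → E lies within R1.
D → B lies within R1.
Every dependency is enforceable on the fragments, so the decomposition is dependency-preserving.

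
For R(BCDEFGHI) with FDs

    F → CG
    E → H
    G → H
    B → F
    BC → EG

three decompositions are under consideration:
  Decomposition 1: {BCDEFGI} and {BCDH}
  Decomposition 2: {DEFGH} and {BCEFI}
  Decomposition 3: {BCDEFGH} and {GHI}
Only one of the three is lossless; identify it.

Decomposition 1

Decomposition 1: common = {BCD}, closure = {BCDEFGH} → lossless.
Decomposition 2: common = {EF}, closure = {CEFGH} → lossy.
Decomposition 3: common = {GH}, closure = {GH} → lossy.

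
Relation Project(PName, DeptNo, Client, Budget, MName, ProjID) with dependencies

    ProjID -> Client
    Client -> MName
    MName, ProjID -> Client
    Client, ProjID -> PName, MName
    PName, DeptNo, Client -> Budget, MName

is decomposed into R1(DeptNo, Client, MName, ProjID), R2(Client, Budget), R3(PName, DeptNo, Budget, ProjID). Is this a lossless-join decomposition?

Yes

Chase test. Columns are PName, DeptNo, Client, Budget, MName, ProjID; row i has aⱼ where attribute j ∈ Ri, else bᵢⱼ.
Initial tableau (one row per fragment):
  row 1: b11 a2 a3 b14 a5 a6
  row 2: b21 b22 a3 a4 b25 b26
  row 3: a1 a2 b33 a4 b35 a6
Rows 1 and 3 agree on ProjID; apply ProjID→Client and equate their Client entries.
Rows 1 and 2 agree on Client; apply Client→MName and equate their MName entries.
Rows 1 and 3 agree on Client; apply Client→MName and equate their MName entries.
Rows 1 and 3 agree on Client, ProjID; apply Client, ProjID→PName, MName and equate their PName, MName entries.
Rows 1 and 3 agree on PName, DeptNo, Client; apply PName, DeptNo, Client→Budget, MName and equate their Budget, MName entries.
Row 1 is now all distinguished symbols — the join is lossless.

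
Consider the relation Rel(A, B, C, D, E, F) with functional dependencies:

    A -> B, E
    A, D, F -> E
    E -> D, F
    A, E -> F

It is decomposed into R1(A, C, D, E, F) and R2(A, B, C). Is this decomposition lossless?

Yes

Common attributes: R1 ∩ R2 = {A, C}.
Closure of {A, C}: A → B, E applies, adding B, E; E → D, F applies, adding D, F. So (A, C)⁺ = {A, B, C, D, E, F}.
This closure contains every attribute of R1, so R1 ∩ R2 → R1. The join is lossless.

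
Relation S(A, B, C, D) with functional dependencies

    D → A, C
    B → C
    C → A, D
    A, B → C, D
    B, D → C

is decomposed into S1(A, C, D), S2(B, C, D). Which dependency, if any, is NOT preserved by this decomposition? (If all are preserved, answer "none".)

none

D → A, C lies within S1.
B → C lies within S2.
C → A, D lies within S1.
A, B → C, D: restricted closure across fragments reaches C, D.
B, D → C lies within S2.
Every dependency is enforceable on the fragments, so the decomposition is dependency-preserving.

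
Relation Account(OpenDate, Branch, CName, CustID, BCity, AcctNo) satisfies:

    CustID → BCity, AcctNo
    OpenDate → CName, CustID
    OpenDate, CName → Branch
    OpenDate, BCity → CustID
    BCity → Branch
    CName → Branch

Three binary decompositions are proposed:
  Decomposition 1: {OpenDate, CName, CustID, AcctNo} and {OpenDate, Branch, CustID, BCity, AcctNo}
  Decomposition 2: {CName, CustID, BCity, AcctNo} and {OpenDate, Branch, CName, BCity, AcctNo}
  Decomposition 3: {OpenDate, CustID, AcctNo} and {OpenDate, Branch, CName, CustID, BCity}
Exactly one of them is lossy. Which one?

Decomposition 2

Decomposition 1: common = {OpenDate, CustID, AcctNo}, closure = {OpenDate, Branch, CName, CustID, BCity, AcctNo} → lossless.
Decomposition 2: common = {CName, BCity, AcctNo}, closure = {Branch, CName, BCity, AcctNo} → lossy.
Decomposition 3: common = {OpenDate, CustID}, closure = {OpenDate, Branch, CName, CustID, BCity, AcctNo} → lossless.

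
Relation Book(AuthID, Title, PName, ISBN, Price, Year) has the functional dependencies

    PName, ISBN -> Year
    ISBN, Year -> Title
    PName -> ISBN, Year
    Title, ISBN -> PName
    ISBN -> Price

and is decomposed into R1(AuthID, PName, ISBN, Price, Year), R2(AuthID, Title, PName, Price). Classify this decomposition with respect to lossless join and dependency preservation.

lossless but not dependency-preserving

Lossless test: (AuthID, PName, Price)⁺ = {AuthID, Title, PName, ISBN, Price, Year}, which contains all of one fragment — lossless.
Dependency preservation: the restricted closure of {Title, ISBN} across the fragments never reaches {PName}, so Title, ISBN → PName cannot be enforced without a join — not preserved.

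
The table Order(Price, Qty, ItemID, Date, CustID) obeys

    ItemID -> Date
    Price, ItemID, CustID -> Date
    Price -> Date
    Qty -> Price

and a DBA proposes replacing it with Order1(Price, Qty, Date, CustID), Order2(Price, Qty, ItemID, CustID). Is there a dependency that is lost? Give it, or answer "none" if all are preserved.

ItemID -> Date

Check ItemID → Date: no single fragment contains all of {ItemID, Date}, and the restricted closure of {ItemID} across the fragments never reaches {Date}.
Price, ItemID, CustID → Date is preserved.
Price → Date is preserved.
Qty → Price is preserved.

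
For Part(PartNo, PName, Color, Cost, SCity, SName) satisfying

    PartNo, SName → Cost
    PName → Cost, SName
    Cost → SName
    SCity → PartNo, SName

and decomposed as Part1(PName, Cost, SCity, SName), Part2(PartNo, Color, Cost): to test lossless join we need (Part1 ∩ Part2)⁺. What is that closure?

Cost, SName

Part1 ∩ Part2 = {Cost}.
Cost → SName applies, adding SName
Closure: {Cost, SName}.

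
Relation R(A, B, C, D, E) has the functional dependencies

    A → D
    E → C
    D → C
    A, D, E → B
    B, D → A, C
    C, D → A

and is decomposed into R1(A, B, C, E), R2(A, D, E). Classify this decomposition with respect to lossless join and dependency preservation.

lossless and dependency-preserving

Lossless test: (A, E)⁺ = {A, B, C, D, E}, which contains all of one fragment — lossless.
Dependency preservation: D → C; A, D, E → B; B, D → A, C; C, D → A are not contained in any single fragment, but the restricted closure of each left-hand side across the fragments still reaches the right-hand side; the remaining FDs each lie inside some fragment. All dependencies are preserved.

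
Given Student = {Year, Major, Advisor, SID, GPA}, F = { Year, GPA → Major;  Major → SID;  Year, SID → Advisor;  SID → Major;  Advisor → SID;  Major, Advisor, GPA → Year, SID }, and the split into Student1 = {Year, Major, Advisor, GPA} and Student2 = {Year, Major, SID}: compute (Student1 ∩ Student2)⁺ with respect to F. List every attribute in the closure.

Year, Major, Advisor, SID

Student1 ∩ Student2 = {Year, Major}.
Major → SID applies, adding SID
Year, SID → Advisor applies, adding Advisor
Closure: {Year, Major, Advisor, SID}.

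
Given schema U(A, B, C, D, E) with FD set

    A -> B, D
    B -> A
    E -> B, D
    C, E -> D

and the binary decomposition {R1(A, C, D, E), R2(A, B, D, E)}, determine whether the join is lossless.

Yes

Common attributes: R1 ∩ R2 = {A, D, E}.
Closure of {A, D, E}: A → B, D applies, adding B. So (A, D, E)⁺ = {A, B, D, E}.
This closure contains every attribute of R2, so R1 ∩ R2 → R2. The join is lossless.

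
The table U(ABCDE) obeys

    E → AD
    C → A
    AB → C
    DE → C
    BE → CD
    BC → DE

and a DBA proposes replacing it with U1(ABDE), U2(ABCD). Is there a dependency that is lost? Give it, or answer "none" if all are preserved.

DE → C

Check DE → C: no single fragment contains all of {CDE}, and the restricted closure of {DE} across the fragments never reaches {C}.
E → AD is preserved.
C → A is preserved.
AB → C is preserved.
BE → CD is preserved.
BC → DE is preserved.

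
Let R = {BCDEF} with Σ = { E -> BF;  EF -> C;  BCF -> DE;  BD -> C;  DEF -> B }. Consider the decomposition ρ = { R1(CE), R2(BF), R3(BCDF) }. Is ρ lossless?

No

Chase test. Columns are BCDEF; row i has aⱼ where attribute j ∈ Ri, else bᵢⱼ.
Initial tableau (one row per fragment):
  row 1: b11 a2 b13 a4 b15
  row 2: a1 b22 b23 b24 a5
  row 3: a1 a2 a3 b34 a5
No row becomes fully distinguished — the join is lossy.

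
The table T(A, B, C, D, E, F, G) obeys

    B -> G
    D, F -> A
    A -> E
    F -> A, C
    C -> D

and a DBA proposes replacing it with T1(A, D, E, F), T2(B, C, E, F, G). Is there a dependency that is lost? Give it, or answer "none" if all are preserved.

Check C → D: no single fragment contains all of {C, D}, and the restricted closure of {C} across the fragments never reaches {D}.
B → G is preserved.
D, F → A is preserved.
A → E is preserved.
F → A, C is preserved.

C -> D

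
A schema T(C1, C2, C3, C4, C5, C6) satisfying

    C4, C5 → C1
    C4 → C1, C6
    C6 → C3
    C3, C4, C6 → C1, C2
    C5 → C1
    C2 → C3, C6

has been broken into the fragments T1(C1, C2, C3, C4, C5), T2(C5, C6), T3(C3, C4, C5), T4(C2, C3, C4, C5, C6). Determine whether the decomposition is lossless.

Chase test. Columns are C1, C2, C3, C4, C5, C6; row i has aⱼ where attribute j ∈ Ti, else bᵢⱼ.
Initial tableau (one row per fragment):
  row 1: a1 a2 a3 a4 a5 b16
  row 2: b21 b22 b23 b24 a5 a6
  row 3: b31 b32 a3 a4 a5 b36
  row 4: b41 a2 a3 a4 a5 a6
Rows 1 and 3 agree on C4, C5; apply C4, C5→C1 and equate their C1 entries.
Rows 1 and 4 agree on C4, C5; apply C4, C5→C1 and equate their C1 entries.
Rows 1 and 3 agree on C4; apply C4→C1, C6 and equate their C1, C6 entries.
Rows 1 and 4 agree on C4; apply C4→C1, C6 and equate their C1, C6 entries.
Rows 1 and 2 agree on C6; apply C6→C3 and equate their C3 entries.
Rows 1 and 3 agree on C3, C4, C6; apply C3, C4, C6→C1, C2 and equate their C1, C2 entries.
Rows 1 and 2 agree on C5; apply C5→C1 and equate their C1 entries.
Row 1 is now all distinguished symbols — the join is lossless.

Yes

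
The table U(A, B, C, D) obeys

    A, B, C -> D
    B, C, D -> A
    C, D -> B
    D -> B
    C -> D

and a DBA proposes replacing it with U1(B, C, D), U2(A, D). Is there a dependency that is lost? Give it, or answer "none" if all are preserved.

B, C, D -> A

Check B, C, D → A: no single fragment contains all of {A, B, C, D}, and the restricted closure of {B, C, D} across the fragments never reaches {A}.
A, B, C → D is preserved.
C, D → B is preserved.
D → B is preserved.
C → D is preserved.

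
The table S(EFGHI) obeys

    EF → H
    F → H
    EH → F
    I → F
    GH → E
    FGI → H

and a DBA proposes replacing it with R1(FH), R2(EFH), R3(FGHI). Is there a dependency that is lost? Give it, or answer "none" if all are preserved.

GH → E

Check GH → E: no single fragment contains all of {EGH}, and the restricted closure of {GH} across the fragments never reaches {E}.
EF → H is preserved.
F → H is preserved.
EH → F is preserved.
I → F is preserved.
FGI → H is preserved.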